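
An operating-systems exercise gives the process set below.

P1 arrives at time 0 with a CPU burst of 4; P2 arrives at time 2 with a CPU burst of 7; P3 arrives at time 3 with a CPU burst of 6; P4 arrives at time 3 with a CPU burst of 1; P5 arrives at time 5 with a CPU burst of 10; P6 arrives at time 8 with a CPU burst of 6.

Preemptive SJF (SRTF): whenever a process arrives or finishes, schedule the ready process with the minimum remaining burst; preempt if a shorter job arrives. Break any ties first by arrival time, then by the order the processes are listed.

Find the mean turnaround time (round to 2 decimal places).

12.33

Gantt: | P1 0-4 | P4 4-5 | P3 5-11 | P6 11-17 | P2 17-24 | P5 24-34 |
Completion: P1=4  P2=24  P3=11  P4=5  P5=34  P6=17
Turnaround times: P1=4, P2=22, P3=8, P4=2, P5=29, P6=9
Average turnaround = (4+22+8+2+29+9) / 6 = 74/6 = 12.33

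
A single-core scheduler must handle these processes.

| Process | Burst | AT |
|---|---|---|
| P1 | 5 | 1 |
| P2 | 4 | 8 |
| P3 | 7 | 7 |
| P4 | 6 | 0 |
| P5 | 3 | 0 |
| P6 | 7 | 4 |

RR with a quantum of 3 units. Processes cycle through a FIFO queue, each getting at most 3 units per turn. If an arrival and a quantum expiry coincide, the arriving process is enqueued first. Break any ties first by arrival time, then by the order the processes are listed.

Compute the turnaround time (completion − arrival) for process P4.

Schedule: | P4 0-3 | P5 3-6 | P1 6-9 | P4 9-12 | P6 12-15 | P3 15-18 | P2 18-21 | P1 21-23 | P6 23-26 | P3 26-29 | P2 29-30 | P6 30-31 | P3 31-32 |
Completion: P1=23  P2=30  P3=32  P4=12  P5=6  P6=31
Turnaround(P4) = completion − arrival = 12 − 0 = 12

12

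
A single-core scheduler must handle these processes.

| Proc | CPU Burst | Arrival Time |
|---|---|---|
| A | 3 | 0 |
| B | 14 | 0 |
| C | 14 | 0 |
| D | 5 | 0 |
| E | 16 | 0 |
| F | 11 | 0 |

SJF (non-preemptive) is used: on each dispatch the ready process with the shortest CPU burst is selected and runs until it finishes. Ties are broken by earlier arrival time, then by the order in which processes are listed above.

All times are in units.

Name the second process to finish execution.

D

Schedule: | A 0-3 | D 3-8 | F 8-19 | B 19-33 | C 33-47 | E 47-63 |
Completion: A=3  B=33  C=47  D=8  E=63  F=19
Turnaround (C−A): A=3  B=33  C=47  D=8  E=63  F=19
Finish order: A → D → F → B → C → E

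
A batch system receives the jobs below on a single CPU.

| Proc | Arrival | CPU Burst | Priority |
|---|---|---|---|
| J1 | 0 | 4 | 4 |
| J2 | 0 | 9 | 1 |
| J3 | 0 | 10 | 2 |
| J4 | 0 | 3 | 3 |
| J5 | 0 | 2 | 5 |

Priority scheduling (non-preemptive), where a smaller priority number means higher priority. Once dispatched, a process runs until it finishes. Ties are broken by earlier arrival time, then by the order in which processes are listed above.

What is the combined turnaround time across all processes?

104

Timeline: | J2 0-9 | J3 9-19 | J4 19-22 | J1 22-26 | J5 26-28 |
Completion: J1=26  J2=9  J3=19  J4=22  J5=28
Turnaround = completion − arrival: J1=26, J2=9, J3=19, J4=22, J5=28
Total turnaround = 26 + 9 + 19 + 22 + 28 = 104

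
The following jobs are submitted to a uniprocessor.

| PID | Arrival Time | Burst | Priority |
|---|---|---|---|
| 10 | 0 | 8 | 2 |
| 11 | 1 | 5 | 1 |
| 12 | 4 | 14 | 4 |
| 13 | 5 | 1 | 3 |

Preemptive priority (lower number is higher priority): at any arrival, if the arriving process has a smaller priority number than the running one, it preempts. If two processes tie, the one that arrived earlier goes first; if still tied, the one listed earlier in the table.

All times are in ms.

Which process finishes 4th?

12

Schedule: | 10 0-1 | 11 1-6 | 10 6-13 | 13 13-14 | 12 14-28 |
Completion: 10=13  11=6  12=28  13=14
Turnaround (C−A): 10=13  11=5  12=24  13=9
Finish order: 11 → 10 → 13 → 12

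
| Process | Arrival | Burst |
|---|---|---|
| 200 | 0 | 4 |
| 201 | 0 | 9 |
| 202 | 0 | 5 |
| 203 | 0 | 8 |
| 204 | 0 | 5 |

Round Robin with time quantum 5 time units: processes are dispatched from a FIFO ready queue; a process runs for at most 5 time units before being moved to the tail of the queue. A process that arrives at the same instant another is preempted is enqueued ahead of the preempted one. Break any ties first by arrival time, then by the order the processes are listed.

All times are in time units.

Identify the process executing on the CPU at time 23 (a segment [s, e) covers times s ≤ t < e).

Timeline: | 200 0-4 | 201 4-9 | 202 9-14 | 203 14-19 | 204 19-24 | 201 24-28 | 203 28-31 |
Completion: 200=4  201=28  202=14  203=31  204=24
Turnaround (C−A): 200=4  201=28  202=14  203=31  204=24

204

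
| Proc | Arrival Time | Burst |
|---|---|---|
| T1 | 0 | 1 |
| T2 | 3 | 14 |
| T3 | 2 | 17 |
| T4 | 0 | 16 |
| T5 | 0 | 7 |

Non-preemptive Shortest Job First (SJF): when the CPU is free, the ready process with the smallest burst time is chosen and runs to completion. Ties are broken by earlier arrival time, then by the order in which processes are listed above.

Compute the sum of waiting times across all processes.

Schedule: | T1 0-1 | T5 1-8 | T2 8-22 | T4 22-38 | T3 38-55 |
Completion: T1=1  T2=22  T3=55  T4=38  T5=8
Turnaround (C−A): T1=1  T2=19  T3=53  T4=38  T5=8
Waiting = turnaround − burst: T1=0, T2=5, T3=36, T4=22, T5=1
Total waiting = 0 + 5 + 36 + 22 + 1 = 64

64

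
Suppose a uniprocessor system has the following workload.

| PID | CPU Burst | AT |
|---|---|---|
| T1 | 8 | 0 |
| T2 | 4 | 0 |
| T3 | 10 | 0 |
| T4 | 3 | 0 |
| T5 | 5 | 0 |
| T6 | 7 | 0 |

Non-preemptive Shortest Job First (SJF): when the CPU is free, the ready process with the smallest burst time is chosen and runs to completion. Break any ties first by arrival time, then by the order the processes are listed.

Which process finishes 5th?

Schedule: | T4 0-3 | T2 3-7 | T5 7-12 | T6 12-19 | T1 19-27 | T3 27-37 |
Completion: T1=27  T2=7  T3=37  T4=3  T5=12  T6=19
Turnaround (C−A): T1=27  T2=7  T3=37  T4=3  T5=12  T6=19
Finish order: T4 → T2 → T5 → T6 → T1 → T3

T1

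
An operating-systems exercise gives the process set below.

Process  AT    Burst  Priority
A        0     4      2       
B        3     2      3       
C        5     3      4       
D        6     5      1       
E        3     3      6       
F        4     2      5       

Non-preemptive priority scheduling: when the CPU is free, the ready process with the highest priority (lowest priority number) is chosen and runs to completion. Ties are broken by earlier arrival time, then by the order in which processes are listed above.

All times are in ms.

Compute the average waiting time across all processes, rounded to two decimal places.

Schedule: | A 0-4 | B 4-6 | D 6-11 | C 11-14 | F 14-16 | E 16-19 |
Completion: A=4  B=6  C=14  D=11  E=19  F=16
Waiting times: A=0, B=1, C=6, D=0, E=13, F=10
Average waiting = (0+1+6+0+13+10) / 6 = 30/6 = 5.00

5.00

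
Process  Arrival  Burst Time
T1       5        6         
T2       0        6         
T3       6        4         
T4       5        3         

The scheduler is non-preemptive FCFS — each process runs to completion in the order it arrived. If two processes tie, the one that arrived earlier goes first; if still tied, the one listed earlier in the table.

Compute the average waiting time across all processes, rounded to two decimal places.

Gantt: | T2 0-6 | T1 6-12 | T4 12-15 | T3 15-19 |
Completion: T1=12  T2=6  T3=19  T4=15
Waiting times: T1=1, T2=0, T3=9, T4=7
Average waiting = (1+0+9+7) / 4 = 17/4 = 4.25

4.25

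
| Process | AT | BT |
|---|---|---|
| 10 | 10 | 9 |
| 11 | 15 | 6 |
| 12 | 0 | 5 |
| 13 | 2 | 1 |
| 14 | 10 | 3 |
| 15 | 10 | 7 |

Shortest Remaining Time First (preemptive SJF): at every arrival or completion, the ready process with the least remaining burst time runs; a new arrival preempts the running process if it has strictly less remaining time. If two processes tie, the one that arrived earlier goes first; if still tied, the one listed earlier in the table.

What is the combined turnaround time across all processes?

56

Schedule: | 12 0-2 | 13 2-3 | 12 3-6 | idle 6-10 | 14 10-13 | 15 13-20 | 11 20-26 | 10 26-35 |
Completion: 10=35  11=26  12=6  13=3  14=13  15=20
Turnaround (C−A): 10=25  11=11  12=6  13=1  14=3  15=10
Turnaround = completion − arrival: 10=25, 11=11, 12=6, 13=1, 14=3, 15=10
Total turnaround = 25 + 11 + 6 + 1 + 3 + 10 = 56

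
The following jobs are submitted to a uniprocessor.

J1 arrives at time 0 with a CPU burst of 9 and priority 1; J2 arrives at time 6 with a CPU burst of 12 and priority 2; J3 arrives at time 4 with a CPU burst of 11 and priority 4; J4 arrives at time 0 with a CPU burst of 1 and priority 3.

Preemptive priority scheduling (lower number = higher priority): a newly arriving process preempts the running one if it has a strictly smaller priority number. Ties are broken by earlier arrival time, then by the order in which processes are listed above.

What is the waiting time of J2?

3

Schedule: | J1 0-9 | J2 9-21 | J4 21-22 | J3 22-33 |
Completion: J1=9  J2=21  J3=33  J4=22
Turnaround (C−A): J1=9  J2=15  J3=29  J4=22
Waiting(J2) = turnaround − burst = 15 − 12 = 3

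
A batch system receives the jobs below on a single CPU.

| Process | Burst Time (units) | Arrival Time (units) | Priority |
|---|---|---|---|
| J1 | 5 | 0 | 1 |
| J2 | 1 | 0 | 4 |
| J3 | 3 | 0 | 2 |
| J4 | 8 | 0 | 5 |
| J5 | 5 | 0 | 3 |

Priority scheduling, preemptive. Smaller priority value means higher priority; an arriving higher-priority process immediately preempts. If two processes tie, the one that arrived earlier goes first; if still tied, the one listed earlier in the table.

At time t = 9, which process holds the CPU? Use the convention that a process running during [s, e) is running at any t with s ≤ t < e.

J5

Timeline: | J1 0-5 | J3 5-8 | J5 8-13 | J2 13-14 | J4 14-22 |
Completion: J1=5  J2=14  J3=8  J4=22  J5=13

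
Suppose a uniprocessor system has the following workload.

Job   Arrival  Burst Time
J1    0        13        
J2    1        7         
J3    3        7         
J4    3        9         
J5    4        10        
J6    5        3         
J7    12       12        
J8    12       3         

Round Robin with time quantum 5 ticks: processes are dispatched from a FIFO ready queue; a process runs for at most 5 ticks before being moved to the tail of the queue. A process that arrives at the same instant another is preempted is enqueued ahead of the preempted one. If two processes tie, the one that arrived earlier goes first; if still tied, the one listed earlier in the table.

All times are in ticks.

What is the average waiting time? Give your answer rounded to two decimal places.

33.88

Schedule: | J1 0-5 | J2 5-10 | J3 10-15 | J4 15-20 | J5 20-25 | J6 25-28 | J1 28-33 | J2 33-35 | J7 35-40 | J8 40-43 | J3 43-45 | J4 45-49 | J5 49-54 | J1 54-57 | J7 57-64 |
Completion: J1=57  J2=35  J3=45  J4=49  J5=54  J6=28  J7=64  J8=43
Waiting times: J1=44, J2=27, J3=35, J4=37, J5=40, J6=20, J7=40, J8=28
Average waiting = (44+27+35+37+40+20+40+28) / 8 = 271/8 = 33.88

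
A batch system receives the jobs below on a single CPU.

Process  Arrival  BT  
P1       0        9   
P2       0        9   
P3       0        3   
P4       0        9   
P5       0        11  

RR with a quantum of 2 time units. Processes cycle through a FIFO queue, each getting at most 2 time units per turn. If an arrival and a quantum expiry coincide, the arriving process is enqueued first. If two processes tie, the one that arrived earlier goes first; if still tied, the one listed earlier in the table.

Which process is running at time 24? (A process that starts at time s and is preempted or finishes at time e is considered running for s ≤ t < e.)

Timeline: | P1 0-2 | P2 2-4 | P3 4-6 | P4 6-8 | P5 8-10 | P1 10-12 | P2 12-14 | P3 14-15 | P4 15-17 | P5 17-19 | P1 19-21 | P2 21-23 | P4 23-25 | P5 25-27 | P1 27-29 | P2 29-31 | P4 31-33 | P5 33-35 | P1 35-36 | P2 36-37 | P4 37-38 | P5 38-41 |
Completion: P1=36  P2=37  P3=15  P4=38  P5=41

P4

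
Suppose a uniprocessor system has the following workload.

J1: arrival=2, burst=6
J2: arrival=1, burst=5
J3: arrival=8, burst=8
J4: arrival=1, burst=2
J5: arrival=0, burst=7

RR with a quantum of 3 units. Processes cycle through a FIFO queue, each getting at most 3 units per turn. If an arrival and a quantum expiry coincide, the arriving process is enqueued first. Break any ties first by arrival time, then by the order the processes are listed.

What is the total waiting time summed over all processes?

Timeline: | J5 0-3 | J2 3-6 | J4 6-8 | J1 8-11 | J5 11-14 | J2 14-16 | J3 16-19 | J1 19-22 | J5 22-23 | J3 23-28 |
Completion: J1=22  J2=16  J3=28  J4=8  J5=23
Turnaround (C−A): J1=20  J2=15  J3=20  J4=7  J5=23
Waiting = turnaround − burst: J1=14, J2=10, J3=12, J4=5, J5=16
Total waiting = 14 + 10 + 12 + 5 + 16 = 57

57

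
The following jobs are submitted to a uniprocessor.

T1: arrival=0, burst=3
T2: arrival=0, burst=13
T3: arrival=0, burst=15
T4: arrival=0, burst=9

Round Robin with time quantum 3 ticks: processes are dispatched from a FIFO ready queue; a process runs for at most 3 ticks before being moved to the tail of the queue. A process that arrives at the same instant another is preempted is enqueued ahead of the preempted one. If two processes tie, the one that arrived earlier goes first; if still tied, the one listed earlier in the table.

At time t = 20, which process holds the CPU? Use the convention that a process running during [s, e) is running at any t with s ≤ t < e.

T4

Timeline: | T1 0-3 | T2 3-6 | T3 6-9 | T4 9-12 | T2 12-15 | T3 15-18 | T4 18-21 | T2 21-24 | T3 24-27 | T4 27-30 | T2 30-33 | T3 33-36 | T2 36-37 | T3 37-40 |
Completion: T1=3  T2=37  T3=40  T4=30
Turnaround (C−A): T1=3  T2=37  T3=40  T4=30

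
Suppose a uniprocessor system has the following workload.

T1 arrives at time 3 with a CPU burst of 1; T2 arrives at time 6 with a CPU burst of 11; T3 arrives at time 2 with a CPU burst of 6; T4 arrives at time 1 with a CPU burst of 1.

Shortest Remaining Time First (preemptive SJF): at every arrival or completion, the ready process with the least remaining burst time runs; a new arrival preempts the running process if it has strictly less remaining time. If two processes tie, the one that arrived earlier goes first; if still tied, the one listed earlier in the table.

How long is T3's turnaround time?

Timeline: | idle 0-1 | T4 1-2 | T3 2-3 | T1 3-4 | T3 4-9 | T2 9-20 |
Completion: T1=4  T2=20  T3=9  T4=2
Turnaround (C−A): T1=1  T2=14  T3=7  T4=1
Turnaround(T3) = completion − arrival = 9 − 2 = 7

7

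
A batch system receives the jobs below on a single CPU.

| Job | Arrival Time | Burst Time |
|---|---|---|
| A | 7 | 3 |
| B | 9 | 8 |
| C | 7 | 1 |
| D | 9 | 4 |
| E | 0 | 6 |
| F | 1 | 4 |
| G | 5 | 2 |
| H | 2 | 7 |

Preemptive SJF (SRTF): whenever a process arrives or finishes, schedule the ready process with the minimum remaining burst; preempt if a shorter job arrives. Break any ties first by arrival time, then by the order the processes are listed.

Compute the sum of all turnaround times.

Timeline: | E 0-1 | F 1-5 | G 5-7 | C 7-8 | A 8-11 | D 11-15 | E 15-20 | H 20-27 | B 27-35 |
Completion: A=11  B=35  C=8  D=15  E=20  F=5  G=7  H=27
Turnaround (C−A): A=4  B=26  C=1  D=6  E=20  F=4  G=2  H=25
Turnaround = completion − arrival: A=4, B=26, C=1, D=6, E=20, F=4, G=2, H=25
Total turnaround = 4 + 26 + 1 + 6 + 20 + 4 + 2 + 25 = 88

88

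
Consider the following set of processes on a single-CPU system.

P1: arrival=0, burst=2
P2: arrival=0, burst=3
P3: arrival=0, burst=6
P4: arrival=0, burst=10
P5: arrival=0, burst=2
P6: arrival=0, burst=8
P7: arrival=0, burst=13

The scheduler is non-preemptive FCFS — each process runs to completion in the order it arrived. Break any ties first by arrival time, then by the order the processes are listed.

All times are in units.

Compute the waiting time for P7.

31

Schedule: | P1 0-2 | P2 2-5 | P3 5-11 | P4 11-21 | P5 21-23 | P6 23-31 | P7 31-44 |
Completion: P1=2  P2=5  P3=11  P4=21  P5=23  P6=31  P7=44
Turnaround (C−A): P1=2  P2=5  P3=11  P4=21  P5=23  P6=31  P7=44
Waiting(P7) = turnaround − burst = 44 − 13 = 31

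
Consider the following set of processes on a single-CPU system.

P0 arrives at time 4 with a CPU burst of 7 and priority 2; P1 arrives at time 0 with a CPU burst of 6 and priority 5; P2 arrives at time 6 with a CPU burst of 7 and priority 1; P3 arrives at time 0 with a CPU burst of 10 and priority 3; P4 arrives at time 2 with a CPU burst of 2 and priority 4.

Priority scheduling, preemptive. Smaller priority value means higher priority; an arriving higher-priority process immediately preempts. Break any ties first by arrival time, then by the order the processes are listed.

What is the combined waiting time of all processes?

69

Timeline: | P3 0-4 | P0 4-6 | P2 6-13 | P0 13-18 | P3 18-24 | P4 24-26 | P1 26-32 |
Completion: P0=18  P1=32  P2=13  P3=24  P4=26
Turnaround (C−A): P0=14  P1=32  P2=7  P3=24  P4=24
Waiting = turnaround − burst: P0=7, P1=26, P2=0, P3=14, P4=22
Total waiting = 7 + 26 + 0 + 14 + 22 = 69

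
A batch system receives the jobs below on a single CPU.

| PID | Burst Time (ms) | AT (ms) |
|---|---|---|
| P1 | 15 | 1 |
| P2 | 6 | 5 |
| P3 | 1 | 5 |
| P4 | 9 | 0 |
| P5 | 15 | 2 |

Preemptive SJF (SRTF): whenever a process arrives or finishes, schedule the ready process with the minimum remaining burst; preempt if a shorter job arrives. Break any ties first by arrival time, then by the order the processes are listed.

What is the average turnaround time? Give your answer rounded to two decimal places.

19.20

Gantt: | P4 0-5 | P3 5-6 | P4 6-10 | P2 10-16 | P1 16-31 | P5 31-46 |
Completion: P1=31  P2=16  P3=6  P4=10  P5=46
Turnaround (C−A): P1=30  P2=11  P3=1  P4=10  P5=44
Turnaround times: P1=30, P2=11, P3=1, P4=10, P5=44
Average turnaround = (30+11+1+10+44) / 5 = 96/5 = 19.20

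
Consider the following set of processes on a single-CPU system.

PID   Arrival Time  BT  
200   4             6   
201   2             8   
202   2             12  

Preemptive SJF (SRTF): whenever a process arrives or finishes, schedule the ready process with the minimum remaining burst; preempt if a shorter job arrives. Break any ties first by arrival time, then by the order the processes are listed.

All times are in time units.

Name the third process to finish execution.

Timeline: | idle 0-2 | 201 2-10 | 200 10-16 | 202 16-28 |
Completion: 200=16  201=10  202=28
Turnaround (C−A): 200=12  201=8  202=26
Finish order: 201 → 200 → 202

202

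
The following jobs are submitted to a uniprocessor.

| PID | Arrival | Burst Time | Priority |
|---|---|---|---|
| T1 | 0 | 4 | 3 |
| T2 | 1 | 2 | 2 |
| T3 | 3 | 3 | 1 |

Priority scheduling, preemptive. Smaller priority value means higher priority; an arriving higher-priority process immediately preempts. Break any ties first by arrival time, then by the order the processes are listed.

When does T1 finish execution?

Gantt: | T1 0-1 | T2 1-3 | T3 3-6 | T1 6-9 |
Completion: T1=9  T2=3  T3=6
Turnaround (C−A): T1=9  T2=2  T3=3

9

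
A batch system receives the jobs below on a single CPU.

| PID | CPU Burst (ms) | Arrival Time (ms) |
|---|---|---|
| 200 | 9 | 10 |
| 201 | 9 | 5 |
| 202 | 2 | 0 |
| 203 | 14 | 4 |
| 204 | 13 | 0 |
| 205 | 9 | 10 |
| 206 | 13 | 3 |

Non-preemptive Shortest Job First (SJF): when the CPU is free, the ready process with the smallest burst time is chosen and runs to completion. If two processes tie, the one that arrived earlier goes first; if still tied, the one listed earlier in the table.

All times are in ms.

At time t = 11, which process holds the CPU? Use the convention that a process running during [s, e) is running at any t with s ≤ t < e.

Schedule: | 202 0-2 | 204 2-15 | 201 15-24 | 200 24-33 | 205 33-42 | 206 42-55 | 203 55-69 |
Completion: 200=33  201=24  202=2  203=69  204=15  205=42  206=55

204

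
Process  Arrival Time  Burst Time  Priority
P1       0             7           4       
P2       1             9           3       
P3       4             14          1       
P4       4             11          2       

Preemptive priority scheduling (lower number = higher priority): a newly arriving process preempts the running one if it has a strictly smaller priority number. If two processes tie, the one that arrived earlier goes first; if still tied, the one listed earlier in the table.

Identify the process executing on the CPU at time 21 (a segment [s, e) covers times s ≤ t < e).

P4

Schedule: | P1 0-1 | P2 1-4 | P3 4-18 | P4 18-29 | P2 29-35 | P1 35-41 |
Completion: P1=41  P2=35  P3=18  P4=29
Turnaround (C−A): P1=41  P2=34  P3=14  P4=25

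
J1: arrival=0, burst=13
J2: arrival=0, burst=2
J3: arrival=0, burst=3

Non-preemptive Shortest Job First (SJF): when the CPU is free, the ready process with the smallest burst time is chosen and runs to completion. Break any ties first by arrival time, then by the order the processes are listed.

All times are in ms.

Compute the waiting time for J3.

Timeline: | J2 0-2 | J3 2-5 | J1 5-18 |
Completion: J1=18  J2=2  J3=5
Turnaround (C−A): J1=18  J2=2  J3=5
Waiting(J3) = turnaround − burst = 5 − 3 = 2

2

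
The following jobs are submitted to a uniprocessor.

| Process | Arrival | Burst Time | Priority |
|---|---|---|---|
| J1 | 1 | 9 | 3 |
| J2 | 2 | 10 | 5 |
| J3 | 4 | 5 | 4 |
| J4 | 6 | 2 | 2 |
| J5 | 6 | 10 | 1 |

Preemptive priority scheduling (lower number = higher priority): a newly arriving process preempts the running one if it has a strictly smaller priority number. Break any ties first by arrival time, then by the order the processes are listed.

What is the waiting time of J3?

Schedule: | idle 0-1 | J1 1-6 | J5 6-16 | J4 16-18 | J1 18-22 | J3 22-27 | J2 27-37 |
Completion: J1=22  J2=37  J3=27  J4=18  J5=16
Turnaround (C−A): J1=21  J2=35  J3=23  J4=12  J5=10
Waiting(J3) = turnaround − burst = 23 − 5 = 18

18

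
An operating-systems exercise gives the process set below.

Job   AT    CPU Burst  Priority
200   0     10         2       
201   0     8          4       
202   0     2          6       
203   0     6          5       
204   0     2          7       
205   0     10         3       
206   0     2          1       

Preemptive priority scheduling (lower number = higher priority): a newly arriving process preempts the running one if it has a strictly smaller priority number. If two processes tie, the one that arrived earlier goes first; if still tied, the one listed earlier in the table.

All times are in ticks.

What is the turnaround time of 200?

12

Schedule: | 206 0-2 | 200 2-12 | 205 12-22 | 201 22-30 | 203 30-36 | 202 36-38 | 204 38-40 |
Completion: 200=12  201=30  202=38  203=36  204=40  205=22  206=2
Turnaround (C−A): 200=12  201=30  202=38  203=36  204=40  205=22  206=2
Turnaround(200) = completion − arrival = 12 − 0 = 12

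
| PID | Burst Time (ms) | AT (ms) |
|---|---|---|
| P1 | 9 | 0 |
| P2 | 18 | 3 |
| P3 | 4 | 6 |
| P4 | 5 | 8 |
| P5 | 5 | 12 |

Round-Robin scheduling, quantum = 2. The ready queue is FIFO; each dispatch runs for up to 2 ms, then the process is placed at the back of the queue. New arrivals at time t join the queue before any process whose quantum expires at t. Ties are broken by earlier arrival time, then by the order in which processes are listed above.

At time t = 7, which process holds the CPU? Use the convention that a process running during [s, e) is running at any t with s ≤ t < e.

P1

Gantt: | P1 0-4 | P2 4-6 | P1 6-8 | P3 8-10 | P2 10-12 | P4 12-14 | P1 14-16 | P3 16-18 | P5 18-20 | P2 20-22 | P4 22-24 | P1 24-25 | P5 25-27 | P2 27-29 | P4 29-30 | P5 30-31 | P2 31-41 |
Completion: P1=25  P2=41  P3=18  P4=30  P5=31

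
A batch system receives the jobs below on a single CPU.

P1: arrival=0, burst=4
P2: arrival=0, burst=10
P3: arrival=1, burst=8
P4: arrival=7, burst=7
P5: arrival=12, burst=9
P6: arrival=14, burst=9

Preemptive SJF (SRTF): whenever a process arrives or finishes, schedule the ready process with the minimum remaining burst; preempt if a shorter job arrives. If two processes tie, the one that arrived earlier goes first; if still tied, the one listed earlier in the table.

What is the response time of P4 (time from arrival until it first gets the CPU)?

5

Gantt: | P1 0-4 | P3 4-12 | P4 12-19 | P5 19-28 | P6 28-37 | P2 37-47 |
Completion: P1=4  P2=47  P3=12  P4=19  P5=28  P6=37
Response(P4) = first start − arrival = 12 − 7 = 5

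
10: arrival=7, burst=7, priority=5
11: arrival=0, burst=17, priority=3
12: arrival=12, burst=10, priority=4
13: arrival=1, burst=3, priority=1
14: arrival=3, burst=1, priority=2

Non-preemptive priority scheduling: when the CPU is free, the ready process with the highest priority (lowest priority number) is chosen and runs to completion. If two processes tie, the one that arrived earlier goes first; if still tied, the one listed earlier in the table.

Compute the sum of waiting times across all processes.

66

Schedule: | 11 0-17 | 13 17-20 | 14 20-21 | 12 21-31 | 10 31-38 |
Completion: 10=38  11=17  12=31  13=20  14=21
Turnaround (C−A): 10=31  11=17  12=19  13=19  14=18
Waiting = turnaround − burst: 10=24, 11=0, 12=9, 13=16, 14=17
Total waiting = 24 + 0 + 9 + 16 + 17 = 66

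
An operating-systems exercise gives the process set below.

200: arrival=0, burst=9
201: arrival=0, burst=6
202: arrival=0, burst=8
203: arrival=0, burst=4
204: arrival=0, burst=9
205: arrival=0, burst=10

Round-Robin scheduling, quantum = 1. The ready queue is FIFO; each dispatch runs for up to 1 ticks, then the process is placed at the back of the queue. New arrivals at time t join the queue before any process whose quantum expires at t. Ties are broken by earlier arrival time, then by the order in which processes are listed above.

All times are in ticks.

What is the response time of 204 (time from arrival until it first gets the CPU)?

4

Schedule: | 200 0-1 | 201 1-2 | 202 2-3 | 203 3-4 | 204 4-5 | 205 5-6 | 200 6-7 | 201 7-8 | 202 8-9 | 203 9-10 | 204 10-11 | 205 11-12 | 200 12-13 | 201 13-14 | 202 14-15 | 203 15-16 | 204 16-17 | 205 17-18 | 200 18-19 | 201 19-20 | 202 20-21 | 203 21-22 | 204 22-23 | 205 23-24 | 200 24-25 | 201 25-26 | 202 26-27 | 204 27-28 | 205 28-29 | 200 29-30 | 201 30-31 | 202 31-32 | 204 32-33 | 205 33-34 | 200 34-35 | 202 35-36 | 204 36-37 | 205 37-38 | 200 38-39 | 202 39-40 | 204 40-41 | 205 41-42 | 200 42-43 | 204 43-44 | 205 44-46 |
Completion: 200=43  201=31  202=40  203=22  204=44  205=46
Response(204) = first start − arrival = 4 − 0 = 4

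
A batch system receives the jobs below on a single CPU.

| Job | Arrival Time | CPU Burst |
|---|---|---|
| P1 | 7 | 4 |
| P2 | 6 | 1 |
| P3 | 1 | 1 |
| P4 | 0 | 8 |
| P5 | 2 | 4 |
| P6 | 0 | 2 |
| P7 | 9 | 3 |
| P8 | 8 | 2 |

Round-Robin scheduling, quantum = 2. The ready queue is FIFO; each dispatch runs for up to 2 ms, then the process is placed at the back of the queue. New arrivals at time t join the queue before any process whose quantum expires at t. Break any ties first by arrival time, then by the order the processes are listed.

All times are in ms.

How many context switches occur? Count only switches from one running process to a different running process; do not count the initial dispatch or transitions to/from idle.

13

Schedule: | P4 0-2 | P6 2-4 | P3 4-5 | P5 5-7 | P4 7-9 | P2 9-10 | P1 10-12 | P5 12-14 | P8 14-16 | P7 16-18 | P4 18-20 | P1 20-22 | P7 22-23 | P4 23-25 |
Completion: P1=22  P2=10  P3=5  P4=25  P5=14  P6=4  P7=23  P8=16
Turnaround (C−A): P1=15  P2=4  P3=4  P4=25  P5=12  P6=4  P7=14  P8=8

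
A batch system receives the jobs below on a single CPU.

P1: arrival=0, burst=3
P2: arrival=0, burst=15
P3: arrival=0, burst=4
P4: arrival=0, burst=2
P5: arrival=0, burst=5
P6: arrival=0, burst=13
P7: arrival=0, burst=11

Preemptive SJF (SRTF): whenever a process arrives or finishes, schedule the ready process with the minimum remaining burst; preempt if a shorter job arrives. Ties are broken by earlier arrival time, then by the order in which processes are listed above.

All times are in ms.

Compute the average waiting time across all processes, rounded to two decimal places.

13.29

Timeline: | P4 0-2 | P1 2-5 | P3 5-9 | P5 9-14 | P7 14-25 | P6 25-38 | P2 38-53 |
Completion: P1=5  P2=53  P3=9  P4=2  P5=14  P6=38  P7=25
Turnaround (C−A): P1=5  P2=53  P3=9  P4=2  P5=14  P6=38  P7=25
Waiting times: P1=2, P2=38, P3=5, P4=0, P5=9, P6=25, P7=14
Average waiting = (2+38+5+0+9+25+14) / 7 = 93/7 = 13.29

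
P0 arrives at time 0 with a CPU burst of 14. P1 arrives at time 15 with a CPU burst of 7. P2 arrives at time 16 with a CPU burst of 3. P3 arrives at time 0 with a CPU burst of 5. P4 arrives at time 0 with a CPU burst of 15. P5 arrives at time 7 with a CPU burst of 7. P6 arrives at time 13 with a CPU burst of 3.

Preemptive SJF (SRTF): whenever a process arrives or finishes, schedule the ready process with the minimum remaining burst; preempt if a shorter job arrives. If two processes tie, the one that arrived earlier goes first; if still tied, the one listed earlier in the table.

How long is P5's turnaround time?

7

Schedule: | P3 0-5 | P0 5-7 | P5 7-14 | P6 14-17 | P2 17-20 | P1 20-27 | P0 27-39 | P4 39-54 |
Completion: P0=39  P1=27  P2=20  P3=5  P4=54  P5=14  P6=17
Turnaround (C−A): P0=39  P1=12  P2=4  P3=5  P4=54  P5=7  P6=4
Turnaround(P5) = completion − arrival = 14 − 7 = 7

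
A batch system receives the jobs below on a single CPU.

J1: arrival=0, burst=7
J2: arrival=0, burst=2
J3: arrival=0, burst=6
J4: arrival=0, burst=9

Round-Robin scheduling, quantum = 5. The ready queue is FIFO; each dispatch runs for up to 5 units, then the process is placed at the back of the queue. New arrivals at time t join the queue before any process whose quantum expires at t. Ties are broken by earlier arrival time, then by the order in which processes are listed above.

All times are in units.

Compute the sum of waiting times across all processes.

Schedule: | J1 0-5 | J2 5-7 | J3 7-12 | J4 12-17 | J1 17-19 | J3 19-20 | J4 20-24 |
Completion: J1=19  J2=7  J3=20  J4=24
Turnaround (C−A): J1=19  J2=7  J3=20  J4=24
Waiting = turnaround − burst: J1=12, J2=5, J3=14, J4=15
Total waiting = 12 + 5 + 14 + 15 = 46

46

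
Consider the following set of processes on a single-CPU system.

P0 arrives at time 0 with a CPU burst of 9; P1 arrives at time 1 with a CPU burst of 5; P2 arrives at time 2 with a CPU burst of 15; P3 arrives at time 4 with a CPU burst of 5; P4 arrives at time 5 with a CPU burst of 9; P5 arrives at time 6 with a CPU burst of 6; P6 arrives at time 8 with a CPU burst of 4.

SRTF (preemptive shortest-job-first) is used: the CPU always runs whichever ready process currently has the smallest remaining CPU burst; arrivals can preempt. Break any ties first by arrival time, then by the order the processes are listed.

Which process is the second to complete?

P3

Schedule: | P0 0-1 | P1 1-6 | P3 6-11 | P6 11-15 | P5 15-21 | P0 21-29 | P4 29-38 | P2 38-53 |
Completion: P0=29  P1=6  P2=53  P3=11  P4=38  P5=21  P6=15
Turnaround (C−A): P0=29  P1=5  P2=51  P3=7  P4=33  P5=15  P6=7
Finish order: P1 → P3 → P6 → P5 → P0 → P4 → P2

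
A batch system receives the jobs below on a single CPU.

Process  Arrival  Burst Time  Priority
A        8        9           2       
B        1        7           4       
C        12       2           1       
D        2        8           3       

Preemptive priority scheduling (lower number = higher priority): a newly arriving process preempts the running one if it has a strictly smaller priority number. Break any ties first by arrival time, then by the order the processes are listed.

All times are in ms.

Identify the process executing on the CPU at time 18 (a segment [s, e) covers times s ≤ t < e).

A

Timeline: | idle 0-1 | B 1-2 | D 2-8 | A 8-12 | C 12-14 | A 14-19 | D 19-21 | B 21-27 |
Completion: A=19  B=27  C=14  D=21
Turnaround (C−A): A=11  B=26  C=2  D=19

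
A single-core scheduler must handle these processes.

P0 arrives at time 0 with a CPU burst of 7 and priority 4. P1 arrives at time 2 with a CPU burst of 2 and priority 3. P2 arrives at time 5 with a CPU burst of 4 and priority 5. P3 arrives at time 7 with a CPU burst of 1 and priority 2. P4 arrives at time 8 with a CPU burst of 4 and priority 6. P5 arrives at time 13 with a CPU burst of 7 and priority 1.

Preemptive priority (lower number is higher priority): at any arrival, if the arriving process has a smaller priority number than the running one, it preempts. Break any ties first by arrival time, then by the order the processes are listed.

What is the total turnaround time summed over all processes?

53

Gantt: | P0 0-2 | P1 2-4 | P0 4-7 | P3 7-8 | P0 8-10 | P2 10-13 | P5 13-20 | P2 20-21 | P4 21-25 |
Completion: P0=10  P1=4  P2=21  P3=8  P4=25  P5=20
Turnaround = completion − arrival: P0=10, P1=2, P2=16, P3=1, P4=17, P5=7
Total turnaround = 10 + 2 + 16 + 1 + 17 + 7 = 53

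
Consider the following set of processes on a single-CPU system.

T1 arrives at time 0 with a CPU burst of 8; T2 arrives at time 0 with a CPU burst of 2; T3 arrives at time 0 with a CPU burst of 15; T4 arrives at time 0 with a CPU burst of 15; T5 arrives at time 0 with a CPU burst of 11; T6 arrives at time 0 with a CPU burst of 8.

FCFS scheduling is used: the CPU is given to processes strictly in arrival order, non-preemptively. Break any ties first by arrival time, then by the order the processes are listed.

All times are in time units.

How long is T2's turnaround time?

Timeline: | T1 0-8 | T2 8-10 | T3 10-25 | T4 25-40 | T5 40-51 | T6 51-59 |
Completion: T1=8  T2=10  T3=25  T4=40  T5=51  T6=59
Turnaround (C−A): T1=8  T2=10  T3=25  T4=40  T5=51  T6=59
Turnaround(T2) = completion − arrival = 10 − 0 = 10

10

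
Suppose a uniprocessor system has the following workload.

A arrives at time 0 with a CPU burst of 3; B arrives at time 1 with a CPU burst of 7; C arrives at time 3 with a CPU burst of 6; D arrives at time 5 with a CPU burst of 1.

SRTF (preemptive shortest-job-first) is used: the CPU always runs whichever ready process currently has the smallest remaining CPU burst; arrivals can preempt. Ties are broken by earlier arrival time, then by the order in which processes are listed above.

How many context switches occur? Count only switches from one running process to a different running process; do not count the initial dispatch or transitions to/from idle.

Gantt: | A 0-3 | C 3-5 | D 5-6 | C 6-10 | B 10-17 |
Completion: A=3  B=17  C=10  D=6
Turnaround (C−A): A=3  B=16  C=7  D=1

4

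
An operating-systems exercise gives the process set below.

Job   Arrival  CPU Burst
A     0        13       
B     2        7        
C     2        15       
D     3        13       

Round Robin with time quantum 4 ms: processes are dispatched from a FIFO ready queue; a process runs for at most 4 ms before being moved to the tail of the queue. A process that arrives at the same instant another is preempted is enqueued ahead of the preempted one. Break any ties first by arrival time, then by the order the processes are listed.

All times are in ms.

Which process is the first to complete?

B

Schedule: | A 0-4 | B 4-8 | C 8-12 | D 12-16 | A 16-20 | B 20-23 | C 23-27 | D 27-31 | A 31-35 | C 35-39 | D 39-43 | A 43-44 | C 44-47 | D 47-48 |
Completion: A=44  B=23  C=47  D=48
Finish order: B → A → C → D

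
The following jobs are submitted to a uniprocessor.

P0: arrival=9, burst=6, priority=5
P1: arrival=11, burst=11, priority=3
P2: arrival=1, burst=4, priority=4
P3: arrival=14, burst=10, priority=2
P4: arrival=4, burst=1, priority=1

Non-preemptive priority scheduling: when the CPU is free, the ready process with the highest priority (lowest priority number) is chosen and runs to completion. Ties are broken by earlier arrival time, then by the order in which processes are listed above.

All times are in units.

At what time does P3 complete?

Schedule: | idle 0-1 | P2 1-5 | P4 5-6 | idle 6-9 | P0 9-15 | P3 15-25 | P1 25-36 |
Completion: P0=15  P1=36  P2=5  P3=25  P4=6
Turnaround (C−A): P0=6  P1=25  P2=4  P3=11  P4=2

25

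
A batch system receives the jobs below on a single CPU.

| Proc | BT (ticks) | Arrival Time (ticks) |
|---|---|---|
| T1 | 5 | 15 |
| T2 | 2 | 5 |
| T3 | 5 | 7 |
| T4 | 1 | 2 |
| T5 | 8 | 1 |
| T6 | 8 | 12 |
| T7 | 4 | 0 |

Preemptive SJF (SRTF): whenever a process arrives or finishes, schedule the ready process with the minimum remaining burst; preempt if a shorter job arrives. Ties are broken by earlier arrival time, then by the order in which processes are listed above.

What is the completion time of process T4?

3

Gantt: | T7 0-2 | T4 2-3 | T7 3-5 | T2 5-7 | T3 7-12 | T5 12-20 | T1 20-25 | T6 25-33 |
Completion: T1=25  T2=7  T3=12  T4=3  T5=20  T6=33  T7=5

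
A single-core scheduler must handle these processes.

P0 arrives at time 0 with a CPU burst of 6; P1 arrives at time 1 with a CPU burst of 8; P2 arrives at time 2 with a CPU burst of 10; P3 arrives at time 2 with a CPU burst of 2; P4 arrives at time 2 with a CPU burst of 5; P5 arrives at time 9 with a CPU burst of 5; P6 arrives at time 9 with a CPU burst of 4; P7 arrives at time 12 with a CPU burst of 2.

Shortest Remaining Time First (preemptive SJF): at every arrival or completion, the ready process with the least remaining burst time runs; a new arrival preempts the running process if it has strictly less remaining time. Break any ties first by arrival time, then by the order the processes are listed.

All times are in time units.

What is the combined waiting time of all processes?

78

Schedule: | P0 0-2 | P3 2-4 | P0 4-8 | P4 8-13 | P7 13-15 | P6 15-19 | P5 19-24 | P1 24-32 | P2 32-42 |
Completion: P0=8  P1=32  P2=42  P3=4  P4=13  P5=24  P6=19  P7=15
Turnaround (C−A): P0=8  P1=31  P2=40  P3=2  P4=11  P5=15  P6=10  P7=3
Waiting = turnaround − burst: P0=2, P1=23, P2=30, P3=0, P4=6, P5=10, P6=6, P7=1
Total waiting = 2 + 23 + 30 + 0 + 6 + 10 + 6 + 1 = 78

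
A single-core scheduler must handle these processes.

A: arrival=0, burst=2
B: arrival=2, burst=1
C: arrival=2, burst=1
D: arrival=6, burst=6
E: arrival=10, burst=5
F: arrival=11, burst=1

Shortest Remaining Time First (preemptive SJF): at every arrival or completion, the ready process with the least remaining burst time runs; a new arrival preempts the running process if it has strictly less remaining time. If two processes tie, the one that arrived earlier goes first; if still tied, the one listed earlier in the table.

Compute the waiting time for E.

Gantt: | A 0-2 | B 2-3 | C 3-4 | idle 4-6 | D 6-12 | F 12-13 | E 13-18 |
Completion: A=2  B=3  C=4  D=12  E=18  F=13
Waiting(E) = turnaround − burst = 8 − 5 = 3

3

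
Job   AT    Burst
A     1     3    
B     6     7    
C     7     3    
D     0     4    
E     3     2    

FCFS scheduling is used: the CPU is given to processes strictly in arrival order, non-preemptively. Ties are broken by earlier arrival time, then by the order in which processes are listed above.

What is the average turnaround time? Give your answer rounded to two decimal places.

Gantt: | D 0-4 | A 4-7 | E 7-9 | B 9-16 | C 16-19 |
Completion: A=7  B=16  C=19  D=4  E=9
Turnaround (C−A): A=6  B=10  C=12  D=4  E=6
Turnaround times: A=6, B=10, C=12, D=4, E=6
Average turnaround = (6+10+12+4+6) / 5 = 38/5 = 7.60

7.60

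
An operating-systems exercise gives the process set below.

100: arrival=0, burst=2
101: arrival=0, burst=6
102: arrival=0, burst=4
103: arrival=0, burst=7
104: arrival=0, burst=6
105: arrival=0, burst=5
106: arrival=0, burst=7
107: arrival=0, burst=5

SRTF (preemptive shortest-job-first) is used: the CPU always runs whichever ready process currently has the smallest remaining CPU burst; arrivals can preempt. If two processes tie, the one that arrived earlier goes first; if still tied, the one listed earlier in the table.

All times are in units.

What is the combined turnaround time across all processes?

162

Schedule: | 100 0-2 | 102 2-6 | 105 6-11 | 107 11-16 | 101 16-22 | 104 22-28 | 103 28-35 | 106 35-42 |
Completion: 100=2  101=22  102=6  103=35  104=28  105=11  106=42  107=16
Turnaround = completion − arrival: 100=2, 101=22, 102=6, 103=35, 104=28, 105=11, 106=42, 107=16
Total turnaround = 2 + 22 + 6 + 35 + 28 + 11 + 42 + 16 = 162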